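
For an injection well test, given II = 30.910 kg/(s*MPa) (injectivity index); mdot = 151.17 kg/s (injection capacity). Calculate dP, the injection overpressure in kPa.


dP = mdot * 1000 / II
dP = 151.17 * 1000 / 30.910
dP = 4890.7 kPa


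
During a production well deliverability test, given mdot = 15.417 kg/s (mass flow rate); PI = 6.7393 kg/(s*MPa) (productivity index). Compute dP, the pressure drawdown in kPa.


dP = mdot * 1000 / PI
dP = 15.417 * 1000 / 6.7393
dP = 2287.6 kPa


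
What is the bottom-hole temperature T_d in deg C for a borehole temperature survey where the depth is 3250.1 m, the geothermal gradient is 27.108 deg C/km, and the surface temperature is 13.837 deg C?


T_d = T_surf + grad * d / 1000
T_d = 13.837 + 27.108 * 3250.1 / 1000
T_d = 101.94 deg C


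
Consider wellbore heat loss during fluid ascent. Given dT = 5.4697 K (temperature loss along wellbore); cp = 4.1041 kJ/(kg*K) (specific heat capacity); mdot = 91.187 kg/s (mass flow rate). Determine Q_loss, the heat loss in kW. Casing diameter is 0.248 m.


Q_loss = mdot * cp * dT
Q_loss = 91.187 * 4.1041 * 5.4697
Q_loss = 2047.0 kW


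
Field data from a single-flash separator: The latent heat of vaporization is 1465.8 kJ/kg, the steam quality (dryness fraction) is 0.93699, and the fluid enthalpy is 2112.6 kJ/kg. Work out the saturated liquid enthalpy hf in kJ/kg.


hf = h - x * hfg
hf = 2112.6 - 0.93699 * 1465.8
hf = 739.16 kJ/kg


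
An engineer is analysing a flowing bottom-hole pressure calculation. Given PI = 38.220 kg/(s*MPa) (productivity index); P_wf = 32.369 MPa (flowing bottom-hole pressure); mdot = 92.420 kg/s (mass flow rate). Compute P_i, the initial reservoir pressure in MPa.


P_i = P_wf + mdot / PI
P_i = 32.369 + 92.420 / 38.220
P_i = 34.787 MPa


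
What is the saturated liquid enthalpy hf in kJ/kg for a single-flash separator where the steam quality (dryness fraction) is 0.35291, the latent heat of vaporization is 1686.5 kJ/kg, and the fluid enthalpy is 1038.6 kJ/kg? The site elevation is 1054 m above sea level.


hf = h - x * hfg
hf = 1038.6 - 0.35291 * 1686.5
hf = 443.42 kJ/kg


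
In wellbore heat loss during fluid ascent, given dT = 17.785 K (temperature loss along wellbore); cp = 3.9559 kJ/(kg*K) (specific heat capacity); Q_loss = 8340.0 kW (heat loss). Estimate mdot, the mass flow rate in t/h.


mdot = Q_loss / (cp * dT)
mdot = 8340.0 / (3.9559 * 17.785)
mdot = 118.5405 kg/s
Convert: 118.5405 kg/s * 3.6 = 426.75 t/h
mdot = 426.75 t/h


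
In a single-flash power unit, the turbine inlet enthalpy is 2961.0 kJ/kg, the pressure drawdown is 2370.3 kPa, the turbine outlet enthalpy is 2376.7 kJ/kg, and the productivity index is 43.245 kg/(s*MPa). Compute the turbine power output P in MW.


Step 1: mdot = PI * dP / 1000 = 43.245 * 2370.3 / 1000 = 102.5036 kg/s
Step 2: P = mdot*(h_in - h_out)/1000 = 102.5036*(2961.0 - 2376.7)/1000 = 59.893 MW
P = 59.893 MW


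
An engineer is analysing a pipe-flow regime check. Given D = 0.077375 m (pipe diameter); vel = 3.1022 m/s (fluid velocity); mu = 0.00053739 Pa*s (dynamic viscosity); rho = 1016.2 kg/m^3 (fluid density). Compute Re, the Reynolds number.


Re = rho * vel * D / mu
Re = 1016.2 * 3.1022 * 0.077375 / 0.00053739
Re = 4.5390e+05


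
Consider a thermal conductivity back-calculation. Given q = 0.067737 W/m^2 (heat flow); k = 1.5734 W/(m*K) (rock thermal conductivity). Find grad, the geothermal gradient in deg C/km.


grad = q / k * 1000
grad = 0.067737 / 1.5734 * 1000
grad = 43.051 deg C/km


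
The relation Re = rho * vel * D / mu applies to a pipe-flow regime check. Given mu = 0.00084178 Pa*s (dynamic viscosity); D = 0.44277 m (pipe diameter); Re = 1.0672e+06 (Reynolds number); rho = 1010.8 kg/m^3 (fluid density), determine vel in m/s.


vel = Re * mu / (rho * D)
vel = 1.0672e+06 * 0.00084178 / (1010.8 * 0.44277)
vel = 2.0072 m/s


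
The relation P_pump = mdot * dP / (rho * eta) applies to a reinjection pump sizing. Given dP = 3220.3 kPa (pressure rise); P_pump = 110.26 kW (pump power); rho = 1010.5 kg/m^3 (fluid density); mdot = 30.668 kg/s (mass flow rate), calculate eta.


eta = mdot * dP / (rho * P_pump)
eta = 30.668 * 3220.3 / (1010.5 * 110.26)
eta = 0.88640


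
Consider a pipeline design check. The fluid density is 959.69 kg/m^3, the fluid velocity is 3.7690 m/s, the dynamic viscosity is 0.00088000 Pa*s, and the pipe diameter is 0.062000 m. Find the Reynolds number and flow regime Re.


Step 1: Re = rho*vel*D/mu = 959.69*3.769*0.062/0.00088 = 2.5484e+05
Step 2: Re = 2.5484e+05 > 4000, so flow is turbulent.
Re = 2.5484e+05 (turbulent)


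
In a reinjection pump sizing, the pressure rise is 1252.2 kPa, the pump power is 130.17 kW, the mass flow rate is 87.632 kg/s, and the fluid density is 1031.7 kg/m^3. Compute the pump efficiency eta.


eta = mdot * dP / (rho * P_pump)
eta = 87.632 * 1252.2 / (1031.7 * 130.17)
eta = 0.81709


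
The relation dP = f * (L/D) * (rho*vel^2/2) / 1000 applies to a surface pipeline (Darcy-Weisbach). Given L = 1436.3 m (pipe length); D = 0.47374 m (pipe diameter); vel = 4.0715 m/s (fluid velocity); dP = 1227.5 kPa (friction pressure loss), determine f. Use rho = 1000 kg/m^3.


f = dP*1000 / ((L/D)*(rho*vel^2/2))
f = 1227.5*1000 / ((1436.3/0.47374)*(1000*4.0715^2/2))
f = 0.048847


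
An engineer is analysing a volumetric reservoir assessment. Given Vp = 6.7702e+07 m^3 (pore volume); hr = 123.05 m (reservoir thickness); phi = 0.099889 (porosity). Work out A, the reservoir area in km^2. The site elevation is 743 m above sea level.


A = Vp / (1e6 * hr * phi)
A = 6.7702e+07 / (1e6 * 123.05 * 0.099889)
A = 5.5081 km^2


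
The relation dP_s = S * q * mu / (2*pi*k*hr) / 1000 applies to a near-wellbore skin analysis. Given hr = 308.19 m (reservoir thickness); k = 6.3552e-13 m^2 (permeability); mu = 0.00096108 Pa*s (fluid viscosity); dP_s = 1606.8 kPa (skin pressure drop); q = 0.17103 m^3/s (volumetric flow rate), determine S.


S = dP_s * 1000 * 2*pi*k*hr / (q*mu)
S = 1606.8 * 1000 * 2*pi*6.3552e-13*308.19 / (0.17103*0.00096108)
S = 12.030


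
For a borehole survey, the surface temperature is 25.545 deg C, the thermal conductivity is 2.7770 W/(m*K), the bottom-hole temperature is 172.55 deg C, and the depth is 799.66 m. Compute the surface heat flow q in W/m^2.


Step 1: grad = (T_d - T_surf)/d * 1000 = (172.55 - 25.545)/799.66 * 1000 = 183.8344 deg C/km
Step 2: q = k * grad / 1000 = 2.777 * 183.8344 / 1000 = 0.51051 W/m^2
q = 0.51051 W/m^2


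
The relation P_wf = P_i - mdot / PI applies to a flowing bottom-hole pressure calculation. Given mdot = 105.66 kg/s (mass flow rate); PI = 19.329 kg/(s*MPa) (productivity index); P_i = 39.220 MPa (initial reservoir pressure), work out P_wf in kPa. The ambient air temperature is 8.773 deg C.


P_wf = P_i - mdot / PI
P_wf = 39.220 - 105.66 / 19.329
P_wf = 33.75360 MPa
Convert: 33.75360 MPa * 1000.0 = 33754 kPa
P_wf = 33754 kPa


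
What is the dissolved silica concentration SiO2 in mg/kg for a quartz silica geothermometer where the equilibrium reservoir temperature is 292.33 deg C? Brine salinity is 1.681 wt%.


SiO2 = 10^(5.19 - 1309/(T_eq + 273.15))
SiO2 = 10^(5.19 - 1309/(292.33 + 273.15))
SiO2 = 750.16 mg/kg


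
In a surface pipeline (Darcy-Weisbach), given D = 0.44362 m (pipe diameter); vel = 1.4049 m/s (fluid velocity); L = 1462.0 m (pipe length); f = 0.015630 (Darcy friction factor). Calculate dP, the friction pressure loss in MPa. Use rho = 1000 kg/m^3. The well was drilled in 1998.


dP = f * (L/D) * (rho*vel^2/2) / 1000
dP = 0.015630 * (1462.0/0.44362) * (1000*1.4049^2/2) / 1000
dP = 50.83421 kPa
Convert: 50.83421 kPa * 0.001 = 0.050834 MPa
dP = 0.050834 MPa


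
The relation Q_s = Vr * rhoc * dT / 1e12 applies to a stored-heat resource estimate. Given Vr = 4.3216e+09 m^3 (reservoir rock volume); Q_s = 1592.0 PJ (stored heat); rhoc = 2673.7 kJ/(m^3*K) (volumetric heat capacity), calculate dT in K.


dT = Q_s * 1e12 / (Vr * rhoc)
dT = 1592.0 * 1e12 / (4.3216e+09 * 2673.7)
dT = 137.78 K


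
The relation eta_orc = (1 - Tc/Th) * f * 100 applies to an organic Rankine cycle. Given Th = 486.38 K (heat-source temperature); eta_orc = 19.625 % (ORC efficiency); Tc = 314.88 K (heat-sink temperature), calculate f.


f = (eta_orc/100) / (1 - Tc/Th)
f = (19.625/100) / (1 - 314.88/486.38)
f = 0.55657


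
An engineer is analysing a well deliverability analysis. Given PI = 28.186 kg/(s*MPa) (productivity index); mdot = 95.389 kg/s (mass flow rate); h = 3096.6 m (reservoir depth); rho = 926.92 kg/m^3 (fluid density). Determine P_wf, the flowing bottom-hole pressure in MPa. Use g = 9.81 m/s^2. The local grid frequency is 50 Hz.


Step 1: P_i = rho*g*h/1e6 = 926.92*9.81*3096.6/1e6 = 28.15765 MPa
Step 2: P_wf = P_i - mdot/PI = 28.15765 - 95.389/28.186 = 24.773 MPa
P_wf = 24.773 MPa


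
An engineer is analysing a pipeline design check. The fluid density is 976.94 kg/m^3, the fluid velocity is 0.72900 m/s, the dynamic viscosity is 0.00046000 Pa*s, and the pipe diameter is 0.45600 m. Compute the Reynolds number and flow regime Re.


Step 1: Re = rho*vel*D/mu = 976.94*0.729*0.456/0.00046 = 7.0600e+05
Step 2: Re = 7.0600e+05 > 4000, so flow is turbulent.
Re = 7.0600e+05 (turbulent)


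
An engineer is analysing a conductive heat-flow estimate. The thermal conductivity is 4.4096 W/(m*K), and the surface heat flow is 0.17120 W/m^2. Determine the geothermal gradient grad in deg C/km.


grad = q * 1000 / k
grad = 0.17120 * 1000 / 4.4096
grad = 38.824 deg C/km


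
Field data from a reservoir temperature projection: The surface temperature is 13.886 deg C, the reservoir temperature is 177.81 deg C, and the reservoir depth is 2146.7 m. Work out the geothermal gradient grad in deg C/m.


grad = (T_res - T_surf) / d * 1000
grad = (177.81 - 13.886) / 2146.7 * 1000
grad = 76.36093 deg C/km
Convert: 76.36093 deg C/km * 0.001 = 0.076361 deg C/m
grad = 0.076361 deg C/m


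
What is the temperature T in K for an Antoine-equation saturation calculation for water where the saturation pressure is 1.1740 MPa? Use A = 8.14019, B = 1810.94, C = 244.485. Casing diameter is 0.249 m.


T = B / (A - log10(P_sat * 760 / 0.101325)) - C
T = 1810.94 / (8.14019 - log10(1.1740 * 760 / 0.101325)) - 244.485
T = 187.1614 deg C
Convert to K: 187.1614 + 273.15 = 460.31 K
T = 460.31 K


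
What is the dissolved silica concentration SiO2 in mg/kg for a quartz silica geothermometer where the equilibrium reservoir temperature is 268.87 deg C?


SiO2 = 10^(5.19 - 1309/(T_eq + 273.15))
SiO2 = 10^(5.19 - 1309/(268.87 + 273.15))
SiO2 = 595.61 mg/kg


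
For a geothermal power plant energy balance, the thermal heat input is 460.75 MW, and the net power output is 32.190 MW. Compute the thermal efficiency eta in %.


eta = W_net / Q_in * 100
eta = 32.190 / 460.75 * 100
eta = 6.9864 %


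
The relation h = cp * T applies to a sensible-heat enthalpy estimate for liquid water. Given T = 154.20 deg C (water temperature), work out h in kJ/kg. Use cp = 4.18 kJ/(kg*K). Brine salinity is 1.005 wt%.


h = cp * T
h = 4.18 * 154.20
h = 644.56 kJ/kg


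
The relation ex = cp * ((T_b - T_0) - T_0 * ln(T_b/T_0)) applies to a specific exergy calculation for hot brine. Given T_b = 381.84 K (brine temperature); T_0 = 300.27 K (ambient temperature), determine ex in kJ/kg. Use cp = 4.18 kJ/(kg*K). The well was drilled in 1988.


ex = cp * ((T_b - T_0) - T_0 * ln(T_b/T_0))
ex = 4.18 * ((381.84 - 300.27) - 300.27 * ln(381.84/300.27))
ex = 39.331 kJ/kg


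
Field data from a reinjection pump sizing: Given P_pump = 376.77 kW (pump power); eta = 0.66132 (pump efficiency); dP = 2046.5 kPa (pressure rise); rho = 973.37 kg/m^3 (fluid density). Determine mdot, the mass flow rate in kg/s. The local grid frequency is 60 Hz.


mdot = P_pump * rho * eta / dP
mdot = 376.77 * 973.37 * 0.66132 / 2046.5
mdot = 118.51 kg/s


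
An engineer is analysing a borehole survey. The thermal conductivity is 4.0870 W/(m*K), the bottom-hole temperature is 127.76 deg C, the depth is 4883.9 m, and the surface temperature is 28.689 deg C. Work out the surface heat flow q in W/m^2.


Step 1: grad = (T_d - T_surf)/d * 1000 = (127.76 - 28.689)/4883.9 * 1000 = 20.28522 deg C/km
Step 2: q = k * grad / 1000 = 4.087 * 20.28522 / 1000 = 0.082906 W/m^2
q = 0.082906 W/m^2


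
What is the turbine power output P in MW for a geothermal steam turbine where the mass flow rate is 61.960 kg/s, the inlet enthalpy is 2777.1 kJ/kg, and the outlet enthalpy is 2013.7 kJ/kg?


P = mdot * (h_in - h_out) / 1000
P = 61.960 * (2777.1 - 2013.7) / 1000
P = 47.300 MW


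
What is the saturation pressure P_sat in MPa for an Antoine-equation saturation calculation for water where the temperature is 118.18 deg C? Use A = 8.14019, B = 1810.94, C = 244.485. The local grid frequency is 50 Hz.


P_sat = 10^(A - B/(C + T)) / 760 * 0.101325
P_sat = 10^(8.14019 - 1810.94/(244.485 + 118.18)) / 760 * 0.101325
P_sat = 0.18693 MPa


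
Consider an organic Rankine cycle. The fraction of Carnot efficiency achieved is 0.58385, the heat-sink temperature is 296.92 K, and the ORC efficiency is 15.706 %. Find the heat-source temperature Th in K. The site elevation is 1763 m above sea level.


Th = Tc / (1 - (eta_orc/100)/f)
Th = 296.92 / (1 - (15.706/100)/0.58385)
Th = 406.19 K


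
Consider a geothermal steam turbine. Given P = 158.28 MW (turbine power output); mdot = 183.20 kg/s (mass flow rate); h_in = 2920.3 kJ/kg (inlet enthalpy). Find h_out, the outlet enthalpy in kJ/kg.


h_out = h_in - P * 1000 / mdot
h_out = 2920.3 - 158.28 * 1000 / 183.20
h_out = 2056.3 kJ/kg


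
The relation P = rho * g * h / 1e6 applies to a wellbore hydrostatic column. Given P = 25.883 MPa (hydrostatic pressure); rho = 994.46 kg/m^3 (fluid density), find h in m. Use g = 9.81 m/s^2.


h = P * 1e6 / (g * rho)
h = 25.883 * 1e6 / (9.81 * 994.46)
h = 2653.1 m


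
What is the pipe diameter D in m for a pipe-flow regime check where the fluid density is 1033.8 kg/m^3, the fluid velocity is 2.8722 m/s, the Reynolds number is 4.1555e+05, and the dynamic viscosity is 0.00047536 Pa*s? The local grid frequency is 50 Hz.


D = Re * mu / (rho * vel)
D = 4.1555e+05 * 0.00047536 / (1033.8 * 2.8722)
D = 0.066527 m


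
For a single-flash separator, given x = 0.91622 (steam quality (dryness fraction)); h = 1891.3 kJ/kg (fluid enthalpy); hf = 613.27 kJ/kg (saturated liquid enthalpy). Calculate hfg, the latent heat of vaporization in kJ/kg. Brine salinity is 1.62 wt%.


hfg = (h - hf) / x
hfg = (1891.3 - 613.27) / 0.91622
hfg = 1394.9 kJ/kg


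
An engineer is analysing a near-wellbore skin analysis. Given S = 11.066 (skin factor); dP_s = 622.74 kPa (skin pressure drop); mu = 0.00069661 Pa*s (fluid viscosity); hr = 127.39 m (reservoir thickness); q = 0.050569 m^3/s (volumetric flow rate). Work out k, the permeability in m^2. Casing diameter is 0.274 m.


k = S*q*mu / (2*pi*dP_s*1000*hr)
k = 11.066*0.050569*0.00069661 / (2*pi*622.74*1000*127.39)
k = 7.8206e-13 m^2


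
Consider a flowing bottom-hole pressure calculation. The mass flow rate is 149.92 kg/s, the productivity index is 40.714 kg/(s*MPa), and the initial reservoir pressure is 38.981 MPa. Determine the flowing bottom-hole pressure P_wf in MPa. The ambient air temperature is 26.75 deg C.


P_wf = P_i - mdot / PI
P_wf = 38.981 - 149.92 / 40.714
P_wf = 35.299 MPa


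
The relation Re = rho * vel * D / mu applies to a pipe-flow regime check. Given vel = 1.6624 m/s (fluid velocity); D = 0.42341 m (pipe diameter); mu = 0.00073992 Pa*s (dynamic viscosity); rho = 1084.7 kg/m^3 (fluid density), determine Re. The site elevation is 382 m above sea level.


Re = rho * vel * D / mu
Re = 1084.7 * 1.6624 * 0.42341 / 0.00073992
Re = 1.0319e+06


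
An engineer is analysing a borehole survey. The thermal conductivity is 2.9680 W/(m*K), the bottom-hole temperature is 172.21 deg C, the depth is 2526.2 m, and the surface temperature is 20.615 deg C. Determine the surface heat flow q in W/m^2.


Step 1: grad = (T_d - T_surf)/d * 1000 = (172.21 - 20.615)/2526.2 * 1000 = 60.00910 deg C/km
Step 2: q = k * grad / 1000 = 2.968 * 60.00910 / 1000 = 0.17811 W/m^2
q = 0.17811 W/m^2


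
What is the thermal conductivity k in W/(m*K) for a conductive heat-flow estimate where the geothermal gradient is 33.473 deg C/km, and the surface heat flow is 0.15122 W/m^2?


k = q * 1000 / grad
k = 0.15122 * 1000 / 33.473
k = 4.5177 W/(m*K)


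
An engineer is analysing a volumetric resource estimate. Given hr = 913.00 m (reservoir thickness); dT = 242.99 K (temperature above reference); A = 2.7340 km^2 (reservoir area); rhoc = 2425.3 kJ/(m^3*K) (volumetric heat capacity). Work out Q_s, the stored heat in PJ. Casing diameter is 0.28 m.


Step 1: Vr = A*1e6*hr = 2.734*1e6*913.0 = 2.496142e+09 m^3
Step 2: Q_s = Vr*rhoc*dT/1e12 = 2.496142e+09*2425.3*242.99/1e12 = 1471.0 PJ
Q_s = 1471.0 PJ


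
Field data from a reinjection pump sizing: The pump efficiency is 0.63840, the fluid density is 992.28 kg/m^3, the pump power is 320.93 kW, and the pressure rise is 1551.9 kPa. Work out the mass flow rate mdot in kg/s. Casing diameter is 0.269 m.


mdot = P_pump * rho * eta / dP
mdot = 320.93 * 992.28 * 0.63840 / 1551.9
mdot = 131.00 kg/s


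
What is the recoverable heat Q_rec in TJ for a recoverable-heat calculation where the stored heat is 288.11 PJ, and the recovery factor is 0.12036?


Q_rec = Q_s * RF
Q_rec = 288.11 * 0.12036
Q_rec = 34.67692 PJ
Convert: 34.67692 PJ * 1000.0 = 34677 TJ
Q_rec = 34677 TJ


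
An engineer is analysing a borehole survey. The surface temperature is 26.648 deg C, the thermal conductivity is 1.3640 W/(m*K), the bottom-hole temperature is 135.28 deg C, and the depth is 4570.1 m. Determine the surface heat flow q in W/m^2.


Step 1: grad = (T_d - T_surf)/d * 1000 = (135.28 - 26.648)/4570.1 * 1000 = 23.77016 deg C/km
Step 2: q = k * grad / 1000 = 1.364 * 23.77016 / 1000 = 0.032422 W/m^2
q = 0.032422 W/m^2


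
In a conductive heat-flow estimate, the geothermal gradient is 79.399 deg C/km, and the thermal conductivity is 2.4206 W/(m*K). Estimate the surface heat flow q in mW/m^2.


q = k * grad / 1000
q = 2.4206 * 79.399 / 1000
q = 0.1921932 W/m^2
Convert: 0.1921932 W/m^2 * 1000.0 = 192.19 mW/m^2
q = 192.19 mW/m^2


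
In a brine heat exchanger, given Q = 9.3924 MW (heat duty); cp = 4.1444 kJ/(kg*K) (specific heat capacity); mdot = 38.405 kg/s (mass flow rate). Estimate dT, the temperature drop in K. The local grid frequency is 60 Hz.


dT = Q * 1000 / (mdot * cp)
dT = 9.3924 * 1000 / (38.405 * 4.1444)
dT = 59.010 K


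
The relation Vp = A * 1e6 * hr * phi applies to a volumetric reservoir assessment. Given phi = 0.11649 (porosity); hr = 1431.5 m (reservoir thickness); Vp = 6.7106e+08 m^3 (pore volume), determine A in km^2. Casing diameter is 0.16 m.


A = Vp / (1e6 * hr * phi)
A = 6.7106e+08 / (1e6 * 1431.5 * 0.11649)
A = 4.0242 km^2


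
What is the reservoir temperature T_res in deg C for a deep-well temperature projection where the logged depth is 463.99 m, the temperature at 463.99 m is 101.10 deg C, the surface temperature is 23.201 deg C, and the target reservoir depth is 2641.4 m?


Step 1: grad = (T_d1 - T_surf)/d1 * 1000 = (101.1 - 23.201)/463.99 * 1000 = 167.8894 deg C/km
Step 2: T_res = T_surf + grad*d2/1000 = 23.201 + 167.8894*2641.4/1000 = 466.66 deg C
T_res = 466.66 deg C


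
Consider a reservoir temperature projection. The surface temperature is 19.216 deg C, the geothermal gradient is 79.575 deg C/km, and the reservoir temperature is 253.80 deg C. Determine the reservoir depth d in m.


d = (T_res - T_surf) / grad * 1000
d = (253.80 - 19.216) / 79.575 * 1000
d = 2948.0 m


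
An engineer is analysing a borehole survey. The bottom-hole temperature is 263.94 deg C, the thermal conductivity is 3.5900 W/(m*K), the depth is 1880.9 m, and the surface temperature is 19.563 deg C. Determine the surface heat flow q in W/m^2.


Step 1: grad = (T_d - T_surf)/d * 1000 = (263.94 - 19.563)/1880.9 * 1000 = 129.9256 deg C/km
Step 2: q = k * grad / 1000 = 3.59 * 129.9256 / 1000 = 0.46643 W/m^2
q = 0.46643 W/m^2


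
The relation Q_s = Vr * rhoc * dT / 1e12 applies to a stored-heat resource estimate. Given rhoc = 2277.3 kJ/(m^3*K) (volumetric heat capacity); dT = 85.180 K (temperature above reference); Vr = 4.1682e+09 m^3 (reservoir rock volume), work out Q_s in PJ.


Q_s = Vr * rhoc * dT / 1e12
Q_s = 4.1682e+09 * 2277.3 * 85.180 / 1e12
Q_s = 808.55 PJ


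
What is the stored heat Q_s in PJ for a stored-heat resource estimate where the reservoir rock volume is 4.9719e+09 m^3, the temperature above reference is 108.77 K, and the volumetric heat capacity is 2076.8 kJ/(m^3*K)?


Q_s = Vr * rhoc * dT / 1e12
Q_s = 4.9719e+09 * 2076.8 * 108.77 / 1e12
Q_s = 1123.1 PJ


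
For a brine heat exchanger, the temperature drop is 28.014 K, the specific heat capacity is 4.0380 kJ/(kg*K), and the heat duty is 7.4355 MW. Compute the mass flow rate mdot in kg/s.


mdot = Q * 1000 / (cp * dT)
mdot = 7.4355 * 1000 / (4.0380 * 28.014)
mdot = 65.731 kg/s


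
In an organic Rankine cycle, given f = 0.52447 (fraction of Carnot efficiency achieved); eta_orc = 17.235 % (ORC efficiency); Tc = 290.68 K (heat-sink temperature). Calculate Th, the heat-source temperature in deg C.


Th = Tc / (1 - (eta_orc/100)/f)
Th = 290.68 / (1 - (17.235/100)/0.52447)
Th = 432.9573 K
Convert to deg C: 432.9573 - 273.15 = 159.81 deg C
Th = 159.81 deg C


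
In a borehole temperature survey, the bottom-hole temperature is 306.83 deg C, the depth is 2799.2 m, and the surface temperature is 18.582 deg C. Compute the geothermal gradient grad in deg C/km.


grad = (T_d - T_surf) / d * 1000
grad = (306.83 - 18.582) / 2799.2 * 1000
grad = 102.98 deg C/km


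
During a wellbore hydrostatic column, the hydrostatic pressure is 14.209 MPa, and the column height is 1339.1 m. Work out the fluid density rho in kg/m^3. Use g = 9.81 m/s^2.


rho = P * 1e6 / (g * h)
rho = 14.209 * 1e6 / (9.81 * 1339.1)
rho = 1081.6 kg/m^3


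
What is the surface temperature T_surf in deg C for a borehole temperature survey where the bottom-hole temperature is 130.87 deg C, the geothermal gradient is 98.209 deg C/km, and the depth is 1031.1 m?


T_surf = T_d - grad * d / 1000
T_surf = 130.87 - 98.209 * 1031.1 / 1000
T_surf = 29.607 deg C


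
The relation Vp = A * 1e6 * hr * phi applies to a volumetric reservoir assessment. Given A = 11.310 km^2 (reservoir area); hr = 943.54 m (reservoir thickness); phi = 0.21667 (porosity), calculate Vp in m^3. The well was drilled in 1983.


Vp = A * 1e6 * hr * phi
Vp = 11.310 * 1e6 * 943.54 * 0.21667
Vp = 2.3122e+09 m^3


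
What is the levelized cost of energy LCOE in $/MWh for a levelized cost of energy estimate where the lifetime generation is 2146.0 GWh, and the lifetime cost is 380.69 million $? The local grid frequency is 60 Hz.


LCOE = C_tot / E_tot * 100
LCOE = 380.69 / 2146.0 * 100
LCOE = 17.73952 cents/kWh
Convert: 17.73952 cents/kWh * 10.0 = 177.40 $/MWh
LCOE = 177.40 $/MWh


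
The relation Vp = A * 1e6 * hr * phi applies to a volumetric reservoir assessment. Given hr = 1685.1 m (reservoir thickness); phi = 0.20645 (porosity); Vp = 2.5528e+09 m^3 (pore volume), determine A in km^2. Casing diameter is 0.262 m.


A = Vp / (1e6 * hr * phi)
A = 2.5528e+09 / (1e6 * 1685.1 * 0.20645)
A = 7.3380 km^2


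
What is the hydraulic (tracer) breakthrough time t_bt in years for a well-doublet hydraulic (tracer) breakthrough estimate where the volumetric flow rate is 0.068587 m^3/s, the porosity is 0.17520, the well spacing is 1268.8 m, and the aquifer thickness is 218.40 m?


t_bt = pi * hr * phi * L^2 / (3 * Qv) / (365.25*86400)
t_bt = pi * 218.40 * 0.17520 * 1268.8^2 / (3 * 0.068587) / (365.25*86400)
t_bt = 29.803 years


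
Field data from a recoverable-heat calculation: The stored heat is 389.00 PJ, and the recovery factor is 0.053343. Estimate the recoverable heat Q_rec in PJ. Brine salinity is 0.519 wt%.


Q_rec = Q_s * RF
Q_rec = 389.00 * 0.053343
Q_rec = 20.750 PJ


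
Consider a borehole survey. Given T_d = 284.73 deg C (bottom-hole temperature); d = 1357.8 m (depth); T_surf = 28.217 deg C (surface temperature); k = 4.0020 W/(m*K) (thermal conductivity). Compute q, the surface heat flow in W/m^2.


Step 1: grad = (T_d - T_surf)/d * 1000 = (284.73 - 28.217)/1357.8 * 1000 = 188.9181 deg C/km
Step 2: q = k * grad / 1000 = 4.002 * 188.9181 / 1000 = 0.75605 W/m^2
q = 0.75605 W/m^2


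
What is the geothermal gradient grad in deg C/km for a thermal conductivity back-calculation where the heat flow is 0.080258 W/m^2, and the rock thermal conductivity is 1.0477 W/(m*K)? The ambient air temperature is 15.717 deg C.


grad = q / k * 1000
grad = 0.080258 / 1.0477 * 1000
grad = 76.604 deg C/km


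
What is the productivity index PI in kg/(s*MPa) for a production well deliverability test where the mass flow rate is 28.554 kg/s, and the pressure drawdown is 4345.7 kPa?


PI = mdot * 1000 / dP
PI = 28.554 * 1000 / 4345.7
PI = 6.5706 kg/(s*MPa)


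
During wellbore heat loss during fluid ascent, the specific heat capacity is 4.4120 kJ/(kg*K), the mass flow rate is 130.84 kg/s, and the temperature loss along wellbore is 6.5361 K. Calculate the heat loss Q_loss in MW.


Q_loss = mdot * cp * dT
Q_loss = 130.84 * 4.4120 * 6.5361
Q_loss = 3773.069 kW
Convert: 3773.069 kW * 0.001 = 3.7731 MW
Q_loss = 3.7731 MW


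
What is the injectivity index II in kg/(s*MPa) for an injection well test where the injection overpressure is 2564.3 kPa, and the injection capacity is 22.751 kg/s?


II = mdot * 1000 / dP
II = 22.751 * 1000 / 2564.3
II = 8.8722 kg/(s*MPa)


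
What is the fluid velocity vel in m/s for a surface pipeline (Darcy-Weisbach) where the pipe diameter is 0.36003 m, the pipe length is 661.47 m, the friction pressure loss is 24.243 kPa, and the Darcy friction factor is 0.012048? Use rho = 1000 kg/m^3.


vel = sqrt(dP*1000*2*D / (f*L*rho))
vel = sqrt(24.243*1000*2*0.36003 / (0.012048*661.47*1000))
vel = 1.4800 m/s


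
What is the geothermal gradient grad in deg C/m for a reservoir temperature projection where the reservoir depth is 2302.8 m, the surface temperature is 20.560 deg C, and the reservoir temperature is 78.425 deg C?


grad = (T_res - T_surf) / d * 1000
grad = (78.425 - 20.560) / 2302.8 * 1000
grad = 25.12810 deg C/km
Convert: 25.12810 deg C/km * 0.001 = 0.025128 deg C/m
grad = 0.025128 deg C/m


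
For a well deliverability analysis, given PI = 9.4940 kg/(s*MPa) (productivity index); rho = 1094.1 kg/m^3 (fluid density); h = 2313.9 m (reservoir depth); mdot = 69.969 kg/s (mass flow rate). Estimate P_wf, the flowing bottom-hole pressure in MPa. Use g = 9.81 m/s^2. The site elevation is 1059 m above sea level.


Step 1: P_i = rho*g*h/1e6 = 1094.1*9.81*2313.9/1e6 = 24.83537 MPa
Step 2: P_wf = P_i - mdot/PI = 24.83537 - 69.969/9.494 = 17.466 MPa
P_wf = 17.466 MPa


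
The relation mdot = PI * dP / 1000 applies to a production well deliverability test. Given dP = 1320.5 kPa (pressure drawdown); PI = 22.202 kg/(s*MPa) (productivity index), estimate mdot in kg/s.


mdot = PI * dP / 1000
mdot = 22.202 * 1320.5 / 1000
mdot = 29.318 kg/s


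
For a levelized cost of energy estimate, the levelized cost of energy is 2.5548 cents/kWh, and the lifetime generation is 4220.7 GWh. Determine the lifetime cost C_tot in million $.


C_tot = LCOE / 100 * E_tot
C_tot = 2.5548 / 100 * 4220.7
C_tot = 107.83 million $


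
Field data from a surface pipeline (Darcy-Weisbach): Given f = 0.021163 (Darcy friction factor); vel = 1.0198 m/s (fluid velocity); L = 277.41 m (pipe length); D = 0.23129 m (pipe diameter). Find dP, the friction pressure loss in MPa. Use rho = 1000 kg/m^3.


dP = f * (L/D) * (rho*vel^2/2) / 1000
dP = 0.021163 * (277.41/0.23129) * (1000*1.0198^2/2) / 1000
dP = 13.19904 kPa
Convert: 13.19904 kPa * 0.001 = 0.013199 MPa
dP = 0.013199 MPa


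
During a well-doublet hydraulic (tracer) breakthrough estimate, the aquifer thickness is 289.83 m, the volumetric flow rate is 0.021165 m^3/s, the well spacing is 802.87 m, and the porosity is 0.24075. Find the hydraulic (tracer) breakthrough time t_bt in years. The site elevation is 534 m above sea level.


t_bt = pi * hr * phi * L^2 / (3 * Qv) / (365.25*86400)
t_bt = pi * 289.83 * 0.24075 * 802.87^2 / (3 * 0.021165) / (365.25*86400)
t_bt = 70.519 years


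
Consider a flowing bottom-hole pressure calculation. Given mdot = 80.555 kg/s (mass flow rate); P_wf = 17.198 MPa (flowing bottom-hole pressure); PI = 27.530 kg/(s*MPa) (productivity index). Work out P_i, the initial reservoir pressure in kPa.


P_i = P_wf + mdot / PI
P_i = 17.198 + 80.555 / 27.530
P_i = 20.12408 MPa
Convert: 20.12408 MPa * 1000.0 = 20124 kPa
P_i = 20124 kPa


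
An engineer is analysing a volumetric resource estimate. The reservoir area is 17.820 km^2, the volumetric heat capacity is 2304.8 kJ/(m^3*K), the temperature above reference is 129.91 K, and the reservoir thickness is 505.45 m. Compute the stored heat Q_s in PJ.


Step 1: Vr = A*1e6*hr = 17.82*1e6*505.45 = 9.007119e+09 m^3
Step 2: Q_s = Vr*rhoc*dT/1e12 = 9.007119e+09*2304.8*129.91/1e12 = 2696.9 PJ
Q_s = 2696.9 PJ


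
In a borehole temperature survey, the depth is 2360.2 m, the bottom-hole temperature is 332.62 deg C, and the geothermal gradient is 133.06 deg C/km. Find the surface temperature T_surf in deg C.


T_surf = T_d - grad * d / 1000
T_surf = 332.62 - 133.06 * 2360.2 / 1000
T_surf = 18.572 deg C


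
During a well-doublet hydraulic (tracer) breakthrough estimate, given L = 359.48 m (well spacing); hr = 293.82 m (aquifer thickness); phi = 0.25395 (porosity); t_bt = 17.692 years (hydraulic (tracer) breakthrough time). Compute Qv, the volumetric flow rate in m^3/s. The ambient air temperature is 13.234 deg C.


Qv = pi*hr*phi*L^2 / (3*t_bt*365.25*86400)
Qv = pi*293.82*0.25395*359.48^2 / (3*17.692*365.25*86400)
Qv = 0.018085 m^3/s


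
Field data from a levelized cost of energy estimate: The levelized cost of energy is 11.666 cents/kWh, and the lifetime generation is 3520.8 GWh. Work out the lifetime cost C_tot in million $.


C_tot = LCOE / 100 * E_tot
C_tot = 11.666 / 100 * 3520.8
C_tot = 410.74 million $


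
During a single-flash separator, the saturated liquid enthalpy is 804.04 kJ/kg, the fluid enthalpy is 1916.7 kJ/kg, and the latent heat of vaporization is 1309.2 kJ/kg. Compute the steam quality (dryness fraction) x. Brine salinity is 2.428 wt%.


x = (h - hf) / hfg
x = (1916.7 - 804.04) / 1309.2
x = 0.84988


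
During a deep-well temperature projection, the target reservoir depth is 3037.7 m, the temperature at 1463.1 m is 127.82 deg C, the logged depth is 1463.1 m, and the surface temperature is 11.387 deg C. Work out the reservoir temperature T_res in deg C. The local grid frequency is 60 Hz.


Step 1: grad = (T_d1 - T_surf)/d1 * 1000 = (127.82 - 11.387)/1463.1 * 1000 = 79.57966 deg C/km
Step 2: T_res = T_surf + grad*d2/1000 = 11.387 + 79.57966*3037.7/1000 = 253.13 deg C
T_res = 253.13 deg C


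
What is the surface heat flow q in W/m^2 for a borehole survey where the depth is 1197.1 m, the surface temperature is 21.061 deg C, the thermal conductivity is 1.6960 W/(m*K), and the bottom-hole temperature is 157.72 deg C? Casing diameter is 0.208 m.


Step 1: grad = (T_d - T_surf)/d * 1000 = (157.72 - 21.061)/1197.1 * 1000 = 114.1584 deg C/km
Step 2: q = k * grad / 1000 = 1.696 * 114.1584 / 1000 = 0.19361 W/m^2
q = 0.19361 W/m^2


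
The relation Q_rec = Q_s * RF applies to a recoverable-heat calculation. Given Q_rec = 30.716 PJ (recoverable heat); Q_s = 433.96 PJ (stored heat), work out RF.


RF = Q_rec / Q_s
RF = 30.716 / 433.96
RF = 0.070781


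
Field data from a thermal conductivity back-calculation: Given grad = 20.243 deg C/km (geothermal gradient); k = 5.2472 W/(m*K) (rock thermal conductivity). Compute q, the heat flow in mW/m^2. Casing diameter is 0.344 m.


q = k * grad / 1000
q = 5.2472 * 20.243 / 1000
q = 0.1062191 W/m^2
Convert: 0.1062191 W/m^2 * 1000.0 = 106.22 mW/m^2
q = 106.22 mW/m^2


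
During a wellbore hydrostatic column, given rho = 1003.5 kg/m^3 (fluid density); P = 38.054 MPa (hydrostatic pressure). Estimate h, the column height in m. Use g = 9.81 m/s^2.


h = P * 1e6 / (g * rho)
h = 38.054 * 1e6 / (9.81 * 1003.5)
h = 3865.6 m


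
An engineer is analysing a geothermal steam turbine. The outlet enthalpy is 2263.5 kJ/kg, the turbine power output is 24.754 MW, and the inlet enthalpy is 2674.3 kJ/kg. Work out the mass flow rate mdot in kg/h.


mdot = P * 1000 / (h_in - h_out)
mdot = 24.754 * 1000 / (2674.3 - 2263.5)
mdot = 60.25803 kg/s
Convert: 60.25803 kg/s * 3600.0 = 2.1693e+05 kg/h
mdot = 2.1693e+05 kg/h


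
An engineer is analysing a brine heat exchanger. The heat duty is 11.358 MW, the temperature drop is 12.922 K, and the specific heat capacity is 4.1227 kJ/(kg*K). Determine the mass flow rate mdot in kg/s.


mdot = Q * 1000 / (cp * dT)
mdot = 11.358 * 1000 / (4.1227 * 12.922)
mdot = 213.20 kg/s


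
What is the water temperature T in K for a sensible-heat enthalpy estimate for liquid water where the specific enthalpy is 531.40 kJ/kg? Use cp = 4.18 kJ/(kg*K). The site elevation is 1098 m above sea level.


T = h / cp
T = 531.40 / 4.18
T = 127.1292 deg C
Convert to K: 127.1292 + 273.15 = 400.28 K
T = 400.28 K


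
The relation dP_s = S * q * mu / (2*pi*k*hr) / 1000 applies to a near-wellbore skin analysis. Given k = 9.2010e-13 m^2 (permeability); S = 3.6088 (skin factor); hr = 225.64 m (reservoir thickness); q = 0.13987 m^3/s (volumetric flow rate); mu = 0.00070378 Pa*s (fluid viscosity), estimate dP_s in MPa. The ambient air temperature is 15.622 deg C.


dP_s = S * q * mu / (2*pi*k*hr) / 1000
dP_s = 3.6088 * 0.13987 * 0.00070378 / (2*pi*9.2010e-13*225.64) / 1000
dP_s = 272.3286 kPa
Convert: 272.3286 kPa * 0.001 = 0.27233 MPa
dP_s = 0.27233 MPa


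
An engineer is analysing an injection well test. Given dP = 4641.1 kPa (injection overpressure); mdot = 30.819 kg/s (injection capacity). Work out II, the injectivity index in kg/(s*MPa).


II = mdot * 1000 / dP
II = 30.819 * 1000 / 4641.1
II = 6.6405 kg/(s*MPa)


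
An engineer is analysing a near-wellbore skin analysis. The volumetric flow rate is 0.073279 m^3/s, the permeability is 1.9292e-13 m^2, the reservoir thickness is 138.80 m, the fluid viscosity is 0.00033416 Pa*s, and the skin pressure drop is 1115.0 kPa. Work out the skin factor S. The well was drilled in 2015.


S = dP_s * 1000 * 2*pi*k*hr / (q*mu)
S = 1115.0 * 1000 * 2*pi*1.9292e-13*138.80 / (0.073279*0.00033416)
S = 7.6610


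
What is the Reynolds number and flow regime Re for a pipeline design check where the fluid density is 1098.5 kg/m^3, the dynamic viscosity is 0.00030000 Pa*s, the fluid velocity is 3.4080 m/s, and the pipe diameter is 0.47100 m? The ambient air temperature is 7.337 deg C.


Step 1: Re = rho*vel*D/mu = 1098.5*3.408*0.471/0.0003 = 5.8776e+06
Step 2: Re = 5.8776e+06 > 4000, so flow is turbulent.
Re = 5.8776e+06 (turbulent)


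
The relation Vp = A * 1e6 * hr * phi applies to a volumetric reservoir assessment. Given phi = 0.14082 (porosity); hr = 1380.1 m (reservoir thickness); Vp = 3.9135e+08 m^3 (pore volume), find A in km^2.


A = Vp / (1e6 * hr * phi)
A = 3.9135e+08 / (1e6 * 1380.1 * 0.14082)
A = 2.0137 km^2


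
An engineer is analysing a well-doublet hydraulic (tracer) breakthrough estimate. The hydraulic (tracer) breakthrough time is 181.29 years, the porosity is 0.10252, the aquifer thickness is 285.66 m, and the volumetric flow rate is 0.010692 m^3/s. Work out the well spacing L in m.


L = sqrt(t_bt*365.25*86400*3*Qv / (pi*hr*phi))
L = sqrt(181.29*365.25*86400*3*0.010692 / (pi*285.66*0.10252))
L = 1412.3 m


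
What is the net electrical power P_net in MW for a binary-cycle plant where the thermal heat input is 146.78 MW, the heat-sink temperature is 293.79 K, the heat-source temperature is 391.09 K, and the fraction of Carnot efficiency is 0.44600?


Step 1: eta = (1 - Tc/Th)*f = (1 - 293.79/391.09)*0.446 = 0.1109612
Step 2: P_net = eta * Q_in = 0.1109612 * 146.78 = 16.287 MW
P_net = 16.287 MW


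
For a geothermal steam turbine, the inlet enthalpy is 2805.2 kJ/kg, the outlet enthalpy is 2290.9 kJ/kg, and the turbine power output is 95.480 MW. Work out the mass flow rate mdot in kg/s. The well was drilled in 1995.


mdot = P * 1000 / (h_in - h_out)
mdot = 95.480 * 1000 / (2805.2 - 2290.9)
mdot = 185.65 kg/s


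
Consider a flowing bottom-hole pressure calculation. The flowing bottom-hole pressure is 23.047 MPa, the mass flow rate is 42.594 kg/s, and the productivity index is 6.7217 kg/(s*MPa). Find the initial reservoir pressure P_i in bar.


P_i = P_wf + mdot / PI
P_i = 23.047 + 42.594 / 6.7217
P_i = 29.38379 MPa
Convert: 29.38379 MPa * 10.0 = 293.84 bar
P_i = 293.84 bar


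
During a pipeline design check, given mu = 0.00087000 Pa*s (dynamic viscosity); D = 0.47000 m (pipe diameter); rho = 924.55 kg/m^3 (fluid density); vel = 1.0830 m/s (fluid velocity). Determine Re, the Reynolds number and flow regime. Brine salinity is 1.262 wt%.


Step 1: Re = rho*vel*D/mu = 924.55*1.083*0.47/0.00087 = 5.4093e+05
Step 2: Re = 5.4093e+05 > 4000, so flow is turbulent.
Re = 5.4093e+05 (turbulent)


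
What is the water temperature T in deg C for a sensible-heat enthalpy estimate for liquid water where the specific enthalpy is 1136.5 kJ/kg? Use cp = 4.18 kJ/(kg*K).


T = h / cp
T = 1136.5 / 4.18
T = 271.89 deg C


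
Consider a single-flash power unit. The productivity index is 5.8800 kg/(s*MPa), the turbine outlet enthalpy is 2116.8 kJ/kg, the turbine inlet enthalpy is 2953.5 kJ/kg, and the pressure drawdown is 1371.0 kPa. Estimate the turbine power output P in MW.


Step 1: mdot = PI * dP / 1000 = 5.88 * 1371.0 / 1000 = 8.061480 kg/s
Step 2: P = mdot*(h_in - h_out)/1000 = 8.061480*(2953.5 - 2116.8)/1000 = 6.7450 MW
P = 6.7450 MW


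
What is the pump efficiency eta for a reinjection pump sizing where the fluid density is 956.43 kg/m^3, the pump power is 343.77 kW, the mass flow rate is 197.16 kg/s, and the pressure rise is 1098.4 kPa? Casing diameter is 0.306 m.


eta = mdot * dP / (rho * P_pump)
eta = 197.16 * 1098.4 / (956.43 * 343.77)
eta = 0.65866


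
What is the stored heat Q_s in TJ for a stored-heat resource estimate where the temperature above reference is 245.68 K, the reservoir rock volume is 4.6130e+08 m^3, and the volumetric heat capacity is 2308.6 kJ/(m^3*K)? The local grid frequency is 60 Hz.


Q_s = Vr * rhoc * dT / 1e12
Q_s = 4.6130e+08 * 2308.6 * 245.68 / 1e12
Q_s = 261.6387 PJ
Convert: 261.6387 PJ * 1000.0 = 2.6164e+05 TJ
Q_s = 2.6164e+05 TJ


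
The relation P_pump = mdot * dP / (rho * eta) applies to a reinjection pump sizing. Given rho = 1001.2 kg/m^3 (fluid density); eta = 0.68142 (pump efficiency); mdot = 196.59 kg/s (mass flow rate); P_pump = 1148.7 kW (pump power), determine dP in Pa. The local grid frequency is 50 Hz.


dP = P_pump * rho * eta / mdot
dP = 1148.7 * 1001.2 * 0.68142 / 196.59
dP = 3986.400 kPa
Convert: 3986.400 kPa * 1000.0 = 3.9864e+06 Pa
dP = 3.9864e+06 Pa


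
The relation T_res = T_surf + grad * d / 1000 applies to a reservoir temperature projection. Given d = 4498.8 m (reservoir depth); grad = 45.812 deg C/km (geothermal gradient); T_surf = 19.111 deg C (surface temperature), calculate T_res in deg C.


T_res = T_surf + grad * d / 1000
T_res = 19.111 + 45.812 * 4498.8 / 1000
T_res = 225.21 deg C


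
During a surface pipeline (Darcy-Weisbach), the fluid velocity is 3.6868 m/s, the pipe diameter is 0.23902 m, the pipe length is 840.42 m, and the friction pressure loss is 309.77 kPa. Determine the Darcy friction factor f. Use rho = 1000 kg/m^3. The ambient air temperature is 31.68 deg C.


f = dP*1000 / ((L/D)*(rho*vel^2/2))
f = 309.77*1000 / ((840.42/0.23902)*(1000*3.6868^2/2))
f = 0.012963
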